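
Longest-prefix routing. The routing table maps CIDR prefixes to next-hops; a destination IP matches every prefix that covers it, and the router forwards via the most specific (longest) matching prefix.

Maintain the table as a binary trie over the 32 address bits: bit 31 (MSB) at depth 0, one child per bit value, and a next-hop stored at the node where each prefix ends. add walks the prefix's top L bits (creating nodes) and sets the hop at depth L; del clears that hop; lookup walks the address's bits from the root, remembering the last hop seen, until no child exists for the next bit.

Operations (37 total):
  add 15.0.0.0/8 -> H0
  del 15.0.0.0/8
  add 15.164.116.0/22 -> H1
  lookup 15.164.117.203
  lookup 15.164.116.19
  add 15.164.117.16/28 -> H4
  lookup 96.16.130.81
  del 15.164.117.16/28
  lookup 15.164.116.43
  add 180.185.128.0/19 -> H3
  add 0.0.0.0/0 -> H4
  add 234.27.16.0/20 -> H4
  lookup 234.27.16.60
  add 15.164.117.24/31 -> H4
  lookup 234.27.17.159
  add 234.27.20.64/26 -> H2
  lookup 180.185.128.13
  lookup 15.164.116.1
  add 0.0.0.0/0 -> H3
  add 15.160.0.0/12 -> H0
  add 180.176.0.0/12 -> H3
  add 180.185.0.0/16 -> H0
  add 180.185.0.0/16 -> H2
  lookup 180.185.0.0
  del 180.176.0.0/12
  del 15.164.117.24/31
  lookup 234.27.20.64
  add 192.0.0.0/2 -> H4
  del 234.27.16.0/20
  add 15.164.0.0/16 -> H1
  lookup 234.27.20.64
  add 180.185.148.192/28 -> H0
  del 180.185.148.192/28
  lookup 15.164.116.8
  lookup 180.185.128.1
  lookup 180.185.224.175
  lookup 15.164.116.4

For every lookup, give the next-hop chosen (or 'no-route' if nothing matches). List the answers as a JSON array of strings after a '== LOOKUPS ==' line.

Apply in order:
  add 15.0.0.0/8 -> H0 at depth 8
  - 15.0.0.0/8 clear@8
  add 15.164.116.0/22 -> H1 at depth 22
  ? 15.164.117.203  path d0:-→d1:-→d2:-→d3:-→d4:-→d5:-→d6:-→d7:-→d8:-→d9:-→d10:-→d11:-→d12:-→d13:-→d14:-→d15:-→d16:-→d17:-→d18:-→d19:-→d20:-→d21:-→d22:H1  best=H1
  ? 15.164.116.19  path d0:-→d1:-→d2:-→d3:-→d4:-→d5:-→d6:-→d7:-→d8:-→d9:-→d10:-→d11:-→d12:-→d13:-→d14:-→d15:-→d16:-→d17:-→d18:-→d19:-→d20:-→d21:-→d22:H1  best=H1
  add 15.164.117.16/28 -> H4 at depth 28
  ? 96.16.130.81  path d0:-→d1:-  best=no-route
  - 15.164.117.16/28 clear@28
  ? 15.164.116.43  path d0:-→d1:-→d2:-→d3:-→d4:-→d5:-→d6:-→d7:-→d8:-→d9:-→d10:-→d11:-→d12:-→d13:-→d14:-→d15:-→d16:-→d17:-→d18:-→d19:-→d20:-→d21:-→d22:H1→d23:-  best=H1
  add 180.185.128.0/19 -> H3 at depth 19
  add 0.0.0.0/0 -> H4 at depth 0
  add 234.27.16.0/20 -> H4 at depth 20
  ? 234.27.16.60  path d0:H4→d1:-→d2:-→d3:-→d4:-→d5:-→d6:-→d7:-→d8:-→d9:-→d10:-→d11:-→d12:-→d13:-→d14:-→d15:-→d16:-→d17:-→d18:-→d19:-→d20:H4  best=H4
  add 15.164.117.24/31 -> H4 at depth 31
  ? 234.27.17.159  path d0:H4→d1:-→d2:-→d3:-→d4:-→d5:-→d6:-→d7:-→d8:-→d9:-→d10:-→d11:-→d12:-→d13:-→d14:-→d15:-→d16:-→d17:-→d18:-→d19:-→d20:H4  best=H4
  add 234.27.20.64/26 -> H2 at depth 26
  ? 180.185.128.13  path d0:H4→d1:-→d2:-→d3:-→d4:-→d5:-→d6:-→d7:-→d8:-→d9:-→d10:-→d11:-→d12:-→d13:-→d14:-→d15:-→d16:-→d17:-→d18:-→d19:H3  best=H3
  ? 15.164.116.1  path d0:H4→d1:-→d2:-→d3:-→d4:-→d5:-→d6:-→d7:-→d8:-→d9:-→d10:-→d11:-→d12:-→d13:-→d14:-→d15:-→d16:-→d17:-→d18:-→d19:-→d20:-→d21:-→d22:H1→d23:-  best=H1
  add 0.0.0.0/0 -> H3 at depth 0
  add 15.160.0.0/12 -> H0 at depth 12
  add 180.176.0.0/12 -> H3 at depth 12
  add 180.185.0.0/16 -> H0 at depth 16
  add 180.185.0.0/16 -> H2 at depth 16
  ? 180.185.0.0  path d0:H3→d1:-→d2:-→d3:-→d4:-→d5:-→d6:-→d7:-→d8:-→d9:-→d10:-→d11:-→d12:H3→d13:-→d14:-→d15:-→d16:H2  best=H2
  - 180.176.0.0/12 clear@12
  - 15.164.117.24/31 clear@31
  ? 234.27.20.64  path d0:H3→d1:-→d2:-→d3:-→d4:-→d5:-→d6:-→d7:-→d8:-→d9:-→d10:-→d11:-→d12:-→d13:-→d14:-→d15:-→d16:-→d17:-→d18:-→d19:-→d20:H4→d21:-→d22:-→d23:-→d24:-→d25:-→d26:H2  best=H2
  add 192.0.0.0/2 -> H4 at depth 2
  - 234.27.16.0/20 clear@20
  add 15.164.0.0/16 -> H1 at depth 16
  ? 234.27.20.64  path d0:H3→d1:-→d2:H4→d3:-→d4:-→d5:-→d6:-→d7:-→d8:-→d9:-→d10:-→d11:-→d12:-→d13:-→d14:-→d15:-→d16:-→d17:-→d18:-→d19:-→d20:-→d21:-→d22:-→d23:-→d24:-→d25:-→d26:H2  best=H2
  add 180.185.148.192/28 -> H0 at depth 28
  - 180.185.148.192/28 clear@28
  ? 15.164.116.8  path d0:H3→d1:-→d2:-→d3:-→d4:-→d5:-→d6:-→d7:-→d8:-→d9:-→d10:-→d11:-→d12:H0→d13:-→d14:-→d15:-→d16:H1→d17:-→d18:-→d19:-→d20:-→d21:-→d22:H1→d23:-  best=H1
  ? 180.185.128.1  path d0:H3→d1:-→d2:-→d3:-→d4:-→d5:-→d6:-→d7:-→d8:-→d9:-→d10:-→d11:-→d12:-→d13:-→d14:-→d15:-→d16:H2→d17:-→d18:-→d19:H3  best=H3
  ? 180.185.224.175  path d0:H3→d1:-→d2:-→d3:-→d4:-→d5:-→d6:-→d7:-→d8:-→d9:-→d10:-→d11:-→d12:-→d13:-→d14:-→d15:-→d16:H2→d17:-  best=H2
  ? 15.164.116.4  path d0:H3→d1:-→d2:-→d3:-→d4:-→d5:-→d6:-→d7:-→d8:-→d9:-→d10:-→d11:-→d12:H0→d13:-→d14:-→d15:-→d16:H1→d17:-→d18:-→d19:-→d20:-→d21:-→d22:H1→d23:-  best=H1

== LOOKUPS ==
["H1","H1","no-route","H1","H4","H4","H3","H1","H2","H2","H2","H1","H3","H2","H1"]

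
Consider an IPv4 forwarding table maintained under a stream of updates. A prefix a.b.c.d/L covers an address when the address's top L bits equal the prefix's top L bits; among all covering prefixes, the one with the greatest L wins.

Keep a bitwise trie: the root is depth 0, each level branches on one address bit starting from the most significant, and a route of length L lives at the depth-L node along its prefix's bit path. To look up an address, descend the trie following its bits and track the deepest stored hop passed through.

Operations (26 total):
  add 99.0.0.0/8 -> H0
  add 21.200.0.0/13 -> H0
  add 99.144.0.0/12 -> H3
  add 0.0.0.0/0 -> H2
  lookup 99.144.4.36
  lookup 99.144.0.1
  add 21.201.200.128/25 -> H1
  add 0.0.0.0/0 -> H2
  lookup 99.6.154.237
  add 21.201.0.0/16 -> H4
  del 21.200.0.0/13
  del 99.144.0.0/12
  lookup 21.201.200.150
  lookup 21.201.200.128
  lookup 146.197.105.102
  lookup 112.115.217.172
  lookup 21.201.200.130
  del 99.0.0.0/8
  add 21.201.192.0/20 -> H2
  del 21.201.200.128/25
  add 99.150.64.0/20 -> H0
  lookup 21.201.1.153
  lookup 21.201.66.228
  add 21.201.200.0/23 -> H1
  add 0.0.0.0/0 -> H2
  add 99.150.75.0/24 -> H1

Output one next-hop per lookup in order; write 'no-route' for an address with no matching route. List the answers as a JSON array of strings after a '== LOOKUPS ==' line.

Process each operation:
  + 99.0.0.0/8 (H0) depth=8
  + 21.200.0.0/13 (H0) depth=13
  + 99.144.0.0/12 (H3) depth=12
  + 0.0.0.0/0 (H2) depth=0
  lookup 99.144.4.36: bits 011000111001 walk d0:H2→d1:-→d2:-→d3:-→d4:-→d5:-→d6:-→d7:-→d8:H0→d9:-→d10:-→d11:-→d12:H3 -> H3
  lookup 99.144.0.1: bits 011000111001 walk d0:H2→d1:-→d2:-→d3:-→d4:-→d5:-→d6:-→d7:-→d8:H0→d9:-→d10:-→d11:-→d12:H3 -> H3
  + 21.201.200.128/25 (H1) depth=25
  + 0.0.0.0/0 (H2) depth=0
  lookup 99.6.154.237: bits 01100011 walk d0:H2→d1:-→d2:-→d3:-→d4:-→d5:-→d6:-→d7:-→d8:H0 -> H0
  + 21.201.0.0/16 (H4) depth=16
  del 21.200.0.0/13 (clear depth 13)
  del 99.144.0.0/12 (clear depth 12)
  lookup 21.201.200.150: bits 0001010111001001110010001 walk d0:H2→d1:-→d2:-→d3:-→d4:-→d5:-→d6:-→d7:-→d8:-→d9:-→d10:-→d11:-→d12:-→d13:-→d14:-→d15:-→d16:H4→d17:-→d18:-→d19:-→d20:-→d21:-→d22:-→d23:-→d24:-→d25:H1 -> H1
  lookup 21.201.200.128: bits 0001010111001001110010001 walk d0:H2→d1:-→d2:-→d3:-→d4:-→d5:-→d6:-→d7:-→d8:-→d9:-→d10:-→d11:-→d12:-→d13:-→d14:-→d15:-→d16:H4→d17:-→d18:-→d19:-→d20:-→d21:-→d22:-→d23:-→d24:-→d25:H1 -> H1
  lookup 146.197.105.102: bits ε walk d0:H2 -> H2
  lookup 112.115.217.172: bits 011 walk d0:H2→d1:-→d2:-→d3:- -> H2
  lookup 21.201.200.130: bits 0001010111001001110010001 walk d0:H2→d1:-→d2:-→d3:-→d4:-→d5:-→d6:-→d7:-→d8:-→d9:-→d10:-→d11:-→d12:-→d13:-→d14:-→d15:-→d16:H4→d17:-→d18:-→d19:-→d20:-→d21:-→d22:-→d23:-→d24:-→d25:H1 -> H1
  del 99.0.0.0/8 (clear depth 8)
  + 21.201.192.0/20 (H2) depth=20
  del 21.201.200.128/25 (clear depth 25)
  + 99.150.64.0/20 (H0) depth=20
  lookup 21.201.1.153: bits 0001010111001001 walk d0:H2→d1:-→d2:-→d3:-→d4:-→d5:-→d6:-→d7:-→d8:-→d9:-→d10:-→d11:-→d12:-→d13:-→d14:-→d15:-→d16:H4 -> H4
  lookup 21.201.66.228: bits 0001010111001001 walk d0:H2→d1:-→d2:-→d3:-→d4:-→d5:-→d6:-→d7:-→d8:-→d9:-→d10:-→d11:-→d12:-→d13:-→d14:-→d15:-→d16:H4 -> H4
  + 21.201.200.0/23 (H1) depth=23
  + 0.0.0.0/0 (H2) depth=0
  + 99.150.75.0/24 (H1) depth=24

== LOOKUPS ==
["H3","H3","H0","H1","H1","H2","H2","H1","H4","H4"]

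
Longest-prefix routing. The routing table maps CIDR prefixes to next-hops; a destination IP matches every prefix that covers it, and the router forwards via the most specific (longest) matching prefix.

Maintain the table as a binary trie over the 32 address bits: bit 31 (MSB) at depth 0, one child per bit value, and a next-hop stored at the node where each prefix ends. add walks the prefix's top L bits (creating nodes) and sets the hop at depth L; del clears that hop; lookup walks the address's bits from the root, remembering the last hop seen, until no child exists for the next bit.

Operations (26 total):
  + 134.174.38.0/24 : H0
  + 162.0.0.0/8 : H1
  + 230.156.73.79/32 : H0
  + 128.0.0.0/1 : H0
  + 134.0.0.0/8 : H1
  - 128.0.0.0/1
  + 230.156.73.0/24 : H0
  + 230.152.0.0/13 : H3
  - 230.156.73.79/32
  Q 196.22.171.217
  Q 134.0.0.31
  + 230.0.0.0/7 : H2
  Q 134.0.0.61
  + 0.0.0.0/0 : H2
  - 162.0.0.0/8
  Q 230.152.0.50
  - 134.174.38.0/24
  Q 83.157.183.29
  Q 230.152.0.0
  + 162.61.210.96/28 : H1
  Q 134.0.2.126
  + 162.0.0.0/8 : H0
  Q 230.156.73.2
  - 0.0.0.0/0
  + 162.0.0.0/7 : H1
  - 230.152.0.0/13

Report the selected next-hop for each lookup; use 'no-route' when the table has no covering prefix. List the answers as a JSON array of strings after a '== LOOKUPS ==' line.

Trace:
  add 134.174.38.0/24 -> H0 at depth 24
  add 162.0.0.0/8 -> H1 at depth 8
  add 230.156.73.79/32 -> H0 at depth 32
  add 128.0.0.0/1 -> H0 at depth 1
  add 134.0.0.0/8 -> H1 at depth 8
  del 128.0.0.0/1 (clear depth 1)
  add 230.156.73.0/24 -> H0 at depth 24
  add 230.152.0.0/13 -> H3 at depth 13
  del 230.156.73.79/32 (clear depth 32)
  ? 196.22.171.217  path d0:-→d1:-→d2:-  best=no-route
  ? 134.0.0.31  path d0:-→d1:-→d2:-→d3:-→d4:-→d5:-→d6:-→d7:-→d8:H1  best=H1
  add 230.0.0.0/7 -> H2 at depth 7
  ? 134.0.0.61  path d0:-→d1:-→d2:-→d3:-→d4:-→d5:-→d6:-→d7:-→d8:H1  best=H1
  add 0.0.0.0/0 -> H2 at depth 0
  del 162.0.0.0/8 (clear depth 8)
  ? 230.152.0.50  path d0:H2→d1:-→d2:-→d3:-→d4:-→d5:-→d6:-→d7:H2→d8:-→d9:-→d10:-→d11:-→d12:-→d13:H3  best=H3
  del 134.174.38.0/24 (clear depth 24)
  ? 83.157.183.29  path d0:H2  best=H2
  ? 230.152.0.0  path d0:H2→d1:-→d2:-→d3:-→d4:-→d5:-→d6:-→d7:H2→d8:-→d9:-→d10:-→d11:-→d12:-→d13:H3  best=H3
  add 162.61.210.96/28 -> H1 at depth 28
  ? 134.0.2.126  path d0:H2→d1:-→d2:-→d3:-→d4:-→d5:-→d6:-→d7:-→d8:H1  best=H1
  add 162.0.0.0/8 -> H0 at depth 8
  ? 230.156.73.2  path d0:H2→d1:-→d2:-→d3:-→d4:-→d5:-→d6:-→d7:H2→d8:-→d9:-→d10:-→d11:-→d12:-→d13:H3→d14:-→d15:-→d16:-→d17:-→d18:-→d19:-→d20:-→d21:-→d22:-→d23:-→d24:H0→d25:-  best=H0
  del 0.0.0.0/0 (clear depth 0)
  add 162.0.0.0/7 -> H1 at depth 7
  del 230.152.0.0/13 (clear depth 13)

== LOOKUPS ==
["no-route","H1","H1","H3","H2","H3","H1","H0"]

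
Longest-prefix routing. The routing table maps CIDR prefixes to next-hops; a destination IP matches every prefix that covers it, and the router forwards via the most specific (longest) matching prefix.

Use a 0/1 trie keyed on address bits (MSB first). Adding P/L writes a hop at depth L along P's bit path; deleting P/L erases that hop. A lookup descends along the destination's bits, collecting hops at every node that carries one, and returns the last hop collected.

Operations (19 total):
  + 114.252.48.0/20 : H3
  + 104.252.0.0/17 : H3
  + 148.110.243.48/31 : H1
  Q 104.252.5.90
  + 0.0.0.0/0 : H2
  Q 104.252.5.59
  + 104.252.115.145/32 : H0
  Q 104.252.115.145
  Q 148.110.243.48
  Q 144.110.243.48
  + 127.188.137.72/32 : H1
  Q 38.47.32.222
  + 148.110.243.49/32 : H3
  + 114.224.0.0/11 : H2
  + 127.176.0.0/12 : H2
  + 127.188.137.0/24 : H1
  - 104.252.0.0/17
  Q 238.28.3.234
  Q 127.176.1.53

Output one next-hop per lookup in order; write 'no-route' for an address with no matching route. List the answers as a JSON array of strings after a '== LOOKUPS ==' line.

Trace:
  + 114.252.48.0/20 (H3) depth=20
  + 104.252.0.0/17 (H3) depth=17
  + 148.110.243.48/31 (H1) depth=31
  lookup 104.252.5.90: bits 01101000111111000 walk d0:-→d1:-→d2:-→d3:-→d4:-→d5:-→d6:-→d7:-→d8:-→d9:-→d10:-→d11:-→d12:-→d13:-→d14:-→d15:-→d16:-→d17:H3 -> H3
  + 0.0.0.0/0 (H2) depth=0
  lookup 104.252.5.59: bits 01101000111111000 walk d0:H2→d1:-→d2:-→d3:-→d4:-→d5:-→d6:-→d7:-→d8:-→d9:-→d10:-→d11:-→d12:-→d13:-→d14:-→d15:-→d16:-→d17:H3 -> H3
  + 104.252.115.145/32 (H0) depth=32
  lookup 104.252.115.145: bits 01101000111111000111001110010001 walk d0:H2→d1:-→d2:-→d3:-→d4:-→d5:-→d6:-→d7:-→d8:-→d9:-→d10:-→d11:-→d12:-→d13:-→d14:-→d15:-→d16:-→d17:H3→d18:-→d19:-→d20:-→d21:-→d22:-→d23:-→d24:-→d25:-→d26:-→d27:-→d28:-→d29:-→d30:-→d31:-→d32:H0 -> H0
  lookup 148.110.243.48: bits 1001010001101110111100110011000 walk d0:H2→d1:-→d2:-→d3:-→d4:-→d5:-→d6:-→d7:-→d8:-→d9:-→d10:-→d11:-→d12:-→d13:-→d14:-→d15:-→d16:-→d17:-→d18:-→d19:-→d20:-→d21:-→d22:-→d23:-→d24:-→d25:-→d26:-→d27:-→d28:-→d29:-→d30:-→d31:H1 -> H1
  lookup 144.110.243.48: bits 10010 walk d0:H2→d1:-→d2:-→d3:-→d4:-→d5:- -> H2
  + 127.188.137.72/32 (H1) depth=32
  lookup 38.47.32.222: bits 0 walk d0:H2→d1:- -> H2
  + 148.110.243.49/32 (H3) depth=32
  + 114.224.0.0/11 (H2) depth=11
  + 127.176.0.0/12 (H2) depth=12
  + 127.188.137.0/24 (H1) depth=24
  del 104.252.0.0/17 (clear depth 17)
  lookup 238.28.3.234: bits 1 walk d0:H2→d1:- -> H2
  lookup 127.176.1.53: bits 011111111011 walk d0:H2→d1:-→d2:-→d3:-→d4:-→d5:-→d6:-→d7:-→d8:-→d9:-→d10:-→d11:-→d12:H2 -> H2

== LOOKUPS ==
["H3","H3","H0","H1","H2","H2","H2","H2"]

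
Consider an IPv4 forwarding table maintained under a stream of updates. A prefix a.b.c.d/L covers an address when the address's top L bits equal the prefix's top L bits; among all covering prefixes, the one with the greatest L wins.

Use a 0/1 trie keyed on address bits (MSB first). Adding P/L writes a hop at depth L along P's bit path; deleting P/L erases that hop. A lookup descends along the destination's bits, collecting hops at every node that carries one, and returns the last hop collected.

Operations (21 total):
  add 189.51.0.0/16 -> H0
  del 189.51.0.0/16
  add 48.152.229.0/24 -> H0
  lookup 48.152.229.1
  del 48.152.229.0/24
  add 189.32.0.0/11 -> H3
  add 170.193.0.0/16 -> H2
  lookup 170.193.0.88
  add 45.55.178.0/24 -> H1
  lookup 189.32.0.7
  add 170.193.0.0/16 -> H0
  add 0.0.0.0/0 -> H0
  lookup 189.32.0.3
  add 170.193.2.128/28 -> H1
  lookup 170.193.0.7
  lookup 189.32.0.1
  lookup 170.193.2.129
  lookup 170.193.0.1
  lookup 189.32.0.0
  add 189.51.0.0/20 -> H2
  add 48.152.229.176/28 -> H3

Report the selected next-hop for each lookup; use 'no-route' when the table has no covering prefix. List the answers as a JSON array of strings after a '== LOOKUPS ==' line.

Process each operation:
  + 189.51.0.0/16 (H0) depth=16
  - 189.51.0.0/16 clear@16
  + 48.152.229.0/24 (H0) depth=24
  ? 48.152.229.1  path d0:-→d1:-→d2:-→d3:-→d4:-→d5:-→d6:-→d7:-→d8:-→d9:-→d10:-→d11:-→d12:-→d13:-→d14:-→d15:-→d16:-→d17:-→d18:-→d19:-→d20:-→d21:-→d22:-→d23:-→d24:H0  best=H0
  - 48.152.229.0/24 clear@24
  + 189.32.0.0/11 (H3) depth=11
  + 170.193.0.0/16 (H2) depth=16
  ? 170.193.0.88  path d0:-→d1:-→d2:-→d3:-→d4:-→d5:-→d6:-→d7:-→d8:-→d9:-→d10:-→d11:-→d12:-→d13:-→d14:-→d15:-→d16:H2  best=H2
  + 45.55.178.0/24 (H1) depth=24
  ? 189.32.0.7  path d0:-→d1:-→d2:-→d3:-→d4:-→d5:-→d6:-→d7:-→d8:-→d9:-→d10:-→d11:H3  best=H3
  + 170.193.0.0/16 (H0) depth=16
  + 0.0.0.0/0 (H0) depth=0
  ? 189.32.0.3  path d0:H0→d1:-→d2:-→d3:-→d4:-→d5:-→d6:-→d7:-→d8:-→d9:-→d10:-→d11:H3  best=H3
  + 170.193.2.128/28 (H1) depth=28
  ? 170.193.0.7  path d0:H0→d1:-→d2:-→d3:-→d4:-→d5:-→d6:-→d7:-→d8:-→d9:-→d10:-→d11:-→d12:-→d13:-→d14:-→d15:-→d16:H0→d17:-→d18:-→d19:-→d20:-→d21:-→d22:-  best=H0
  ? 189.32.0.1  path d0:H0→d1:-→d2:-→d3:-→d4:-→d5:-→d6:-→d7:-→d8:-→d9:-→d10:-→d11:H3  best=H3
  ? 170.193.2.129  path d0:H0→d1:-→d2:-→d3:-→d4:-→d5:-→d6:-→d7:-→d8:-→d9:-→d10:-→d11:-→d12:-→d13:-→d14:-→d15:-→d16:H0→d17:-→d18:-→d19:-→d20:-→d21:-→d22:-→d23:-→d24:-→d25:-→d26:-→d27:-→d28:H1  best=H1
  ? 170.193.0.1  path d0:H0→d1:-→d2:-→d3:-→d4:-→d5:-→d6:-→d7:-→d8:-→d9:-→d10:-→d11:-→d12:-→d13:-→d14:-→d15:-→d16:H0→d17:-→d18:-→d19:-→d20:-→d21:-→d22:-  best=H0
  ? 189.32.0.0  path d0:H0→d1:-→d2:-→d3:-→d4:-→d5:-→d6:-→d7:-→d8:-→d9:-→d10:-→d11:H3  best=H3
  + 189.51.0.0/20 (H2) depth=20
  + 48.152.229.176/28 (H3) depth=28

== LOOKUPS ==
["H0","H2","H3","H3","H0","H3","H1","H0","H3"]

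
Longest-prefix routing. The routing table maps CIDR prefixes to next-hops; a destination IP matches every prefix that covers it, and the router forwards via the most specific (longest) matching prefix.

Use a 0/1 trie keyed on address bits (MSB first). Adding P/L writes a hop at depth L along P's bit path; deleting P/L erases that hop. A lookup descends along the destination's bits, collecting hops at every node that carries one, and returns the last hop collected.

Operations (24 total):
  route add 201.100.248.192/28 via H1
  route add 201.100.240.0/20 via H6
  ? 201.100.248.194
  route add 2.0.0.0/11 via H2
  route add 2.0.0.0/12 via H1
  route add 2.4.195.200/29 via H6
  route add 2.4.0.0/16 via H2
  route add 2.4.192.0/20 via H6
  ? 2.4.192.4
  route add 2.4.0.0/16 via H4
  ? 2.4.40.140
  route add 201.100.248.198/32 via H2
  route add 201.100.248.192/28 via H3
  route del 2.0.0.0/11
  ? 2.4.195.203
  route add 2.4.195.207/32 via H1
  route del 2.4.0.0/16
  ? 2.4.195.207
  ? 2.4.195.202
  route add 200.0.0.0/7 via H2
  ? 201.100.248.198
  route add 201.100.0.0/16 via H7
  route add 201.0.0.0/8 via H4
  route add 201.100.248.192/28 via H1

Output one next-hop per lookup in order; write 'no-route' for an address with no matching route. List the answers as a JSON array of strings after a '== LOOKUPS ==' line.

Trace:
  add 201.100.248.192/28 -> H1 at depth 28
  add 201.100.240.0/20 -> H6 at depth 20
  Q 201.100.248.194: descend 1100100101100100111110001100 ; hops seen [H6,H1] ; pick H1
  add 2.0.0.0/11 -> H2 at depth 11
  add 2.0.0.0/12 -> H1 at depth 12
  add 2.4.195.200/29 -> H6 at depth 29
  add 2.4.0.0/16 -> H2 at depth 16
  add 2.4.192.0/20 -> H6 at depth 20
  Q 2.4.192.4: descend 0000001000000100110000 ; hops seen [H2,H1,H2,H6] ; pick H6
  add 2.4.0.0/16 -> H4 at depth 16
  Q 2.4.40.140: descend 0000001000000100 ; hops seen [H2,H1,H4] ; pick H4
  add 201.100.248.198/32 -> H2 at depth 32
  add 201.100.248.192/28 -> H3 at depth 28
  - 2.0.0.0/11 clear@11
  Q 2.4.195.203: descend 00000010000001001100001111001 ; hops seen [H1,H4,H6,H6] ; pick H6
  add 2.4.195.207/32 -> H1 at depth 32
  - 2.4.0.0/16 clear@16
  Q 2.4.195.207: descend 00000010000001001100001111001111 ; hops seen [H1,H6,H6,H1] ; pick H1
  Q 2.4.195.202: descend 00000010000001001100001111001 ; hops seen [H1,H6,H6] ; pick H6
  add 200.0.0.0/7 -> H2 at depth 7
  Q 201.100.248.198: descend 11001001011001001111100011000110 ; hops seen [H2,H6,H3,H2] ; pick H2
  add 201.100.0.0/16 -> H7 at depth 16
  add 201.0.0.0/8 -> H4 at depth 8
  add 201.100.248.192/28 -> H1 at depth 28

== LOOKUPS ==
["H1","H6","H4","H6","H1","H6","H2"]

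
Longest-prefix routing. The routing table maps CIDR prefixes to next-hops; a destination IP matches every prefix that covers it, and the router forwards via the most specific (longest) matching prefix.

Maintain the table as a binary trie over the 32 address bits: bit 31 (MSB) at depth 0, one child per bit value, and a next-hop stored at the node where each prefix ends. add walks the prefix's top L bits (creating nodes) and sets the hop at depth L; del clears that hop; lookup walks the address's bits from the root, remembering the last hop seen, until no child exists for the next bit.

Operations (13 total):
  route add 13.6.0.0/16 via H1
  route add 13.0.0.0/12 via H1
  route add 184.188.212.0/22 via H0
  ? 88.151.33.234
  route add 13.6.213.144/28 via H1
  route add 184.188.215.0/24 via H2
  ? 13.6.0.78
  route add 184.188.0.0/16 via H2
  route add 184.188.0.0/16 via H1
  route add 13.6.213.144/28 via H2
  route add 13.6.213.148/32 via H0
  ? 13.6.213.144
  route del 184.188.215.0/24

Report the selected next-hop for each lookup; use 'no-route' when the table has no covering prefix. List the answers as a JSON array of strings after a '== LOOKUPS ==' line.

Trace:
  add 13.6.0.0/16 -> H1 at depth 16
  add 13.0.0.0/12 -> H1 at depth 12
  add 184.188.212.0/22 -> H0 at depth 22
  ? 88.151.33.234  path d0:-→d1:-  best=no-route
  add 13.6.213.144/28 -> H1 at depth 28
  add 184.188.215.0/24 -> H2 at depth 24
  ? 13.6.0.78  path d0:-→d1:-→d2:-→d3:-→d4:-→d5:-→d6:-→d7:-→d8:-→d9:-→d10:-→d11:-→d12:H1→d13:-→d14:-→d15:-→d16:H1  best=H1
  add 184.188.0.0/16 -> H2 at depth 16
  add 184.188.0.0/16 -> H1 at depth 16
  add 13.6.213.144/28 -> H2 at depth 28
  add 13.6.213.148/32 -> H0 at depth 32
  ? 13.6.213.144  path d0:-→d1:-→d2:-→d3:-→d4:-→d5:-→d6:-→d7:-→d8:-→d9:-→d10:-→d11:-→d12:H1→d13:-→d14:-→d15:-→d16:H1→d17:-→d18:-→d19:-→d20:-→d21:-→d22:-→d23:-→d24:-→d25:-→d26:-→d27:-→d28:H2→d29:-  best=H2
  del 184.188.215.0/24 (clear depth 24)

== LOOKUPS ==
["no-route","H1","H2"]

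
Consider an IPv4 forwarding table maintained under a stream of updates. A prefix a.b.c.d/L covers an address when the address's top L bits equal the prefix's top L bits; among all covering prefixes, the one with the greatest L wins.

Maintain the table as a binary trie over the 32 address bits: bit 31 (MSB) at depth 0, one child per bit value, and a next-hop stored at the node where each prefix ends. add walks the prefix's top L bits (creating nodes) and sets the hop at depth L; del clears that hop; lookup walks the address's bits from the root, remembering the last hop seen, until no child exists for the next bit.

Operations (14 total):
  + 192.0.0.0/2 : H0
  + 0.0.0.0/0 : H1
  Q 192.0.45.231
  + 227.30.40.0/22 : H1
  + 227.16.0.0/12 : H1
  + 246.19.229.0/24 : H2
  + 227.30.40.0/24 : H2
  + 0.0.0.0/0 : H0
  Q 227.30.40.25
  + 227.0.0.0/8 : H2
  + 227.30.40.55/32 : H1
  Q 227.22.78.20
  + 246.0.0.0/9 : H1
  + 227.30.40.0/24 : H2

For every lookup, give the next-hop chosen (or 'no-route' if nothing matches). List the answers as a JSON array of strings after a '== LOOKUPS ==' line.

Trace:
  + 192.0.0.0/2 (H0) depth=2
  + 0.0.0.0/0 (H1) depth=0
  ? 192.0.45.231  path d0:H1→d1:-→d2:H0  best=H0
  + 227.30.40.0/22 (H1) depth=22
  + 227.16.0.0/12 (H1) depth=12
  + 246.19.229.0/24 (H2) depth=24
  + 227.30.40.0/24 (H2) depth=24
  + 0.0.0.0/0 (H0) depth=0
  ? 227.30.40.25  path d0:H0→d1:-→d2:H0→d3:-→d4:-→d5:-→d6:-→d7:-→d8:-→d9:-→d10:-→d11:-→d12:H1→d13:-→d14:-→d15:-→d16:-→d17:-→d18:-→d19:-→d20:-→d21:-→d22:H1→d23:-→d24:H2  best=H2
  + 227.0.0.0/8 (H2) depth=8
  + 227.30.40.55/32 (H1) depth=32
  ? 227.22.78.20  path d0:H0→d1:-→d2:H0→d3:-→d4:-→d5:-→d6:-→d7:-→d8:H2→d9:-→d10:-→d11:-→d12:H1  best=H1
  + 246.0.0.0/9 (H1) depth=9
  + 227.30.40.0/24 (H2) depth=24

== LOOKUPS ==
["H0","H2","H1"]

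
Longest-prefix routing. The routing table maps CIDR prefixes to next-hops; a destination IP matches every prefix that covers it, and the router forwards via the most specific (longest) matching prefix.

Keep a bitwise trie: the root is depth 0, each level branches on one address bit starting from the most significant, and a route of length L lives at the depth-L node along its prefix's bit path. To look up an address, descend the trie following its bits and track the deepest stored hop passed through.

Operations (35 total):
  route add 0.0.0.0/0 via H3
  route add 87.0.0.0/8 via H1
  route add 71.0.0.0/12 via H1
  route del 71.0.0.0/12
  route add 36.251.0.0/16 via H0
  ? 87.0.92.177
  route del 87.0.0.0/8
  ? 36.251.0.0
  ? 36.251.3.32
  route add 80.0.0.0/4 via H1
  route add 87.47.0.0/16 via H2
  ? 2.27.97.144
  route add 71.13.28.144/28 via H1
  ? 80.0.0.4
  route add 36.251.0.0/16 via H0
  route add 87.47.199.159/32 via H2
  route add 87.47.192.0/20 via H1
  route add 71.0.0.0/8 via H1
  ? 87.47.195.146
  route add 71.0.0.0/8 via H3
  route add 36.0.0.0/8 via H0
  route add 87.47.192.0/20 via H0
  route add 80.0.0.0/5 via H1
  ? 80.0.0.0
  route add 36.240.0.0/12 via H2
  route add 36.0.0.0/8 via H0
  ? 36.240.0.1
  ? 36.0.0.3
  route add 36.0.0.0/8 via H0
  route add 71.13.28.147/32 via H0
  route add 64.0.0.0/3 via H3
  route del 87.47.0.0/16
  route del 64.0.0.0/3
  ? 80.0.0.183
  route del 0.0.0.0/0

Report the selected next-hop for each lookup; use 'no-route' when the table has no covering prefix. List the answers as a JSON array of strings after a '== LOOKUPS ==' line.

Apply in order:
  add 0.0.0.0/0 -> H3 at depth 0
  add 87.0.0.0/8 -> H1 at depth 8
  add 71.0.0.0/12 -> H1 at depth 12
  - 71.0.0.0/12 clear@12
  add 36.251.0.0/16 -> H0 at depth 16
  Q 87.0.92.177: descend 01010111 ; hops seen [H3,H1] ; pick H1
  - 87.0.0.0/8 clear@8
  Q 36.251.0.0: descend 0010010011111011 ; hops seen [H3,H0] ; pick H0
  Q 36.251.3.32: descend 0010010011111011 ; hops seen [H3,H0] ; pick H0
  add 80.0.0.0/4 -> H1 at depth 4
  add 87.47.0.0/16 -> H2 at depth 16
  Q 2.27.97.144: descend 00 ; hops seen [H3] ; pick H3
  add 71.13.28.144/28 -> H1 at depth 28
  Q 80.0.0.4: descend 01010 ; hops seen [H3,H1] ; pick H1
  add 36.251.0.0/16 -> H0 at depth 16
  add 87.47.199.159/32 -> H2 at depth 32
  add 87.47.192.0/20 -> H1 at depth 20
  add 71.0.0.0/8 -> H1 at depth 8
  Q 87.47.195.146: descend 010101110010111111000 ; hops seen [H3,H1,H2,H1] ; pick H1
  add 71.0.0.0/8 -> H3 at depth 8
  add 36.0.0.0/8 -> H0 at depth 8
  add 87.47.192.0/20 -> H0 at depth 20
  add 80.0.0.0/5 -> H1 at depth 5
  Q 80.0.0.0: descend 01010 ; hops seen [H3,H1,H1] ; pick H1
  add 36.240.0.0/12 -> H2 at depth 12
  add 36.0.0.0/8 -> H0 at depth 8
  Q 36.240.0.1: descend 001001001111 ; hops seen [H3,H0,H2] ; pick H2
  Q 36.0.0.3: descend 00100100 ; hops seen [H3,H0] ; pick H0
  add 36.0.0.0/8 -> H0 at depth 8
  add 71.13.28.147/32 -> H0 at depth 32
  add 64.0.0.0/3 -> H3 at depth 3
  - 87.47.0.0/16 clear@16
  - 64.0.0.0/3 clear@3
  Q 80.0.0.183: descend 01010 ; hops seen [H3,H1,H1] ; pick H1
  - 0.0.0.0/0 clear@0

== LOOKUPS ==
["H1","H0","H0","H3","H1","H1","H1","H2","H0","H1"]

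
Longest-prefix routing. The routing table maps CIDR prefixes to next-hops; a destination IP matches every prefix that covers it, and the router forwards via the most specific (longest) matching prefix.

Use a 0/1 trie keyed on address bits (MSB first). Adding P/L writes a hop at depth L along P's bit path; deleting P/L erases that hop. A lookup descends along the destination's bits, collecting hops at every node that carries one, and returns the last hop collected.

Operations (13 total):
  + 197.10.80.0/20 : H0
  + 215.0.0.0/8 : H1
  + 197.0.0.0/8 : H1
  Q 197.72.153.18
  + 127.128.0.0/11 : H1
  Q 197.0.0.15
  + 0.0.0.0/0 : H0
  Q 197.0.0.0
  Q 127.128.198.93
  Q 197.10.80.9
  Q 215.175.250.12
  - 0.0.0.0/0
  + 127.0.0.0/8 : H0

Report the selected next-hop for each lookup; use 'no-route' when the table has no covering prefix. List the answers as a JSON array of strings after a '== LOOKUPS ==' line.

Apply in order:
  + 197.10.80.0/20 (H0) depth=20
  + 215.0.0.0/8 (H1) depth=8
  + 197.0.0.0/8 (H1) depth=8
  ? 197.72.153.18  path d0:-→d1:-→d2:-→d3:-→d4:-→d5:-→d6:-→d7:-→d8:H1→d9:-  best=H1
  + 127.128.0.0/11 (H1) depth=11
  ? 197.0.0.15  path d0:-→d1:-→d2:-→d3:-→d4:-→d5:-→d6:-→d7:-→d8:H1→d9:-→d10:-→d11:-→d12:-  best=H1
  + 0.0.0.0/0 (H0) depth=0
  ? 197.0.0.0  path d0:H0→d1:-→d2:-→d3:-→d4:-→d5:-→d6:-→d7:-→d8:H1→d9:-→d10:-→d11:-→d12:-  best=H1
  ? 127.128.198.93  path d0:H0→d1:-→d2:-→d3:-→d4:-→d5:-→d6:-→d7:-→d8:-→d9:-→d10:-→d11:H1  best=H1
  ? 197.10.80.9  path d0:H0→d1:-→d2:-→d3:-→d4:-→d5:-→d6:-→d7:-→d8:H1→d9:-→d10:-→d11:-→d12:-→d13:-→d14:-→d15:-→d16:-→d17:-→d18:-→d19:-→d20:H0  best=H0
  ? 215.175.250.12  path d0:H0→d1:-→d2:-→d3:-→d4:-→d5:-→d6:-→d7:-→d8:H1  best=H1
  - 0.0.0.0/0 clear@0
  + 127.0.0.0/8 (H0) depth=8

== LOOKUPS ==
["H1","H1","H1","H1","H0","H1"]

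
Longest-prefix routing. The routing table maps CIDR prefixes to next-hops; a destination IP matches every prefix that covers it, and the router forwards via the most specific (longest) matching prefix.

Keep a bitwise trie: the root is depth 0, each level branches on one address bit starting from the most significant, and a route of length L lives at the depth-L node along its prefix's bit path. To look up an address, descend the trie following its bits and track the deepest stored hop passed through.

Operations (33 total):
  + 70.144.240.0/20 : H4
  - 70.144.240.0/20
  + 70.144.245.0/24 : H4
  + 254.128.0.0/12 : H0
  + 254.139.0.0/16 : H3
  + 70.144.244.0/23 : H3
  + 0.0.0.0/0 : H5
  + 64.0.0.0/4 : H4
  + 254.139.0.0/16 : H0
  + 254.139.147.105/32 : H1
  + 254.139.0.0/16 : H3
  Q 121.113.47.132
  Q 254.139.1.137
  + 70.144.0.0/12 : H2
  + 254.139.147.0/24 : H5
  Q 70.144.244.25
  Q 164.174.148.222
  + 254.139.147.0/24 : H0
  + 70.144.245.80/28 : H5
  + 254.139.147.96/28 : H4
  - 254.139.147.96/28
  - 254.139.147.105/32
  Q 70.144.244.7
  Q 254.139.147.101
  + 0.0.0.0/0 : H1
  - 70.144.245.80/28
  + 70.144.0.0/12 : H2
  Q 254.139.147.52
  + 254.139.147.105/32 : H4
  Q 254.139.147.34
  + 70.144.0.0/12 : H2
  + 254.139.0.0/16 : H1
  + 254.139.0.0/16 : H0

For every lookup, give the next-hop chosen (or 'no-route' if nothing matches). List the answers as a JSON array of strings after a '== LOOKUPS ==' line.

Apply in order:
  add 70.144.240.0/20 -> H4 at depth 20
  del 70.144.240.0/20 (clear depth 20)
  add 70.144.245.0/24 -> H4 at depth 24
  add 254.128.0.0/12 -> H0 at depth 12
  add 254.139.0.0/16 -> H3 at depth 16
  add 70.144.244.0/23 -> H3 at depth 23
  add 0.0.0.0/0 -> H5 at depth 0
  add 64.0.0.0/4 -> H4 at depth 4
  add 254.139.0.0/16 -> H0 at depth 16
  add 254.139.147.105/32 -> H1 at depth 32
  add 254.139.0.0/16 -> H3 at depth 16
  lookup 121.113.47.132: bits 01 walk d0:H5→d1:-→d2:- -> H5
  lookup 254.139.1.137: bits 1111111010001011 walk d0:H5→d1:-→d2:-→d3:-→d4:-→d5:-→d6:-→d7:-→d8:-→d9:-→d10:-→d11:-→d12:H0→d13:-→d14:-→d15:-→d16:H3 -> H3
  add 70.144.0.0/12 -> H2 at depth 12
  add 254.139.147.0/24 -> H5 at depth 24
  lookup 70.144.244.25: bits 01000110100100001111010 walk d0:H5→d1:-→d2:-→d3:-→d4:H4→d5:-→d6:-→d7:-→d8:-→d9:-→d10:-→d11:-→d12:H2→d13:-→d14:-→d15:-→d16:-→d17:-→d18:-→d19:-→d20:-→d21:-→d22:-→d23:H3 -> H3
  lookup 164.174.148.222: bits 1 walk d0:H5→d1:- -> H5
  add 254.139.147.0/24 -> H0 at depth 24
  add 70.144.245.80/28 -> H5 at depth 28
  add 254.139.147.96/28 -> H4 at depth 28
  del 254.139.147.96/28 (clear depth 28)
  del 254.139.147.105/32 (clear depth 32)
  lookup 70.144.244.7: bits 01000110100100001111010 walk d0:H5→d1:-→d2:-→d3:-→d4:H4→d5:-→d6:-→d7:-→d8:-→d9:-→d10:-→d11:-→d12:H2→d13:-→d14:-→d15:-→d16:-→d17:-→d18:-→d19:-→d20:-→d21:-→d22:-→d23:H3 -> H3
  lookup 254.139.147.101: bits 1111111010001011100100110110 walk d0:H5→d1:-→d2:-→d3:-→d4:-→d5:-→d6:-→d7:-→d8:-→d9:-→d10:-→d11:-→d12:H0→d13:-→d14:-→d15:-→d16:H3→d17:-→d18:-→d19:-→d20:-→d21:-→d22:-→d23:-→d24:H0→d25:-→d26:-→d27:-→d28:- -> H0
  add 0.0.0.0/0 -> H1 at depth 0
  del 70.144.245.80/28 (clear depth 28)
  add 70.144.0.0/12 -> H2 at depth 12
  lookup 254.139.147.52: bits 1111111010001011100100110 walk d0:H1→d1:-→d2:-→d3:-→d4:-→d5:-→d6:-→d7:-→d8:-→d9:-→d10:-→d11:-→d12:H0→d13:-→d14:-→d15:-→d16:H3→d17:-→d18:-→d19:-→d20:-→d21:-→d22:-→d23:-→d24:H0→d25:- -> H0
  add 254.139.147.105/32 -> H4 at depth 32
  lookup 254.139.147.34: bits 1111111010001011100100110 walk d0:H1→d1:-→d2:-→d3:-→d4:-→d5:-→d6:-→d7:-→d8:-→d9:-→d10:-→d11:-→d12:H0→d13:-→d14:-→d15:-→d16:H3→d17:-→d18:-→d19:-→d20:-→d21:-→d22:-→d23:-→d24:H0→d25:- -> H0
  add 70.144.0.0/12 -> H2 at depth 12
  add 254.139.0.0/16 -> H1 at depth 16
  add 254.139.0.0/16 -> H0 at depth 16

== LOOKUPS ==
["H5","H3","H3","H5","H3","H0","H0","H0"]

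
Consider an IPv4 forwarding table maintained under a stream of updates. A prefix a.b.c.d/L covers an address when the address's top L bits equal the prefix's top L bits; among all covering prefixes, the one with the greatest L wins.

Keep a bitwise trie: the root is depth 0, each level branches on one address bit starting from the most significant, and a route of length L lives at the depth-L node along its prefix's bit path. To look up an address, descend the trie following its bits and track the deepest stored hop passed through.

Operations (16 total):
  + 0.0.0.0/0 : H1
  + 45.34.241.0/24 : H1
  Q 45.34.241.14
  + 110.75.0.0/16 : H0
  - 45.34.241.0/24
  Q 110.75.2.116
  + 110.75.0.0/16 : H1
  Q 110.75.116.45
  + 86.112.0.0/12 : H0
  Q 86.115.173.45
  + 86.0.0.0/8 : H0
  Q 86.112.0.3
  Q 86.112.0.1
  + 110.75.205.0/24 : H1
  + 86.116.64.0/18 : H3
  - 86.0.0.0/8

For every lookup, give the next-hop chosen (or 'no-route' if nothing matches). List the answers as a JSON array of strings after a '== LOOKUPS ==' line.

Apply in order:
  + 0.0.0.0/0 (H1) depth=0
  + 45.34.241.0/24 (H1) depth=24
  ? 45.34.241.14  path d0:H1→d1:-→d2:-→d3:-→d4:-→d5:-→d6:-→d7:-→d8:-→d9:-→d10:-→d11:-→d12:-→d13:-→d14:-→d15:-→d16:-→d17:-→d18:-→d19:-→d20:-→d21:-→d22:-→d23:-→d24:H1  best=H1
  + 110.75.0.0/16 (H0) depth=16
  - 45.34.241.0/24 clear@24
  ? 110.75.2.116  path d0:H1→d1:-→d2:-→d3:-→d4:-→d5:-→d6:-→d7:-→d8:-→d9:-→d10:-→d11:-→d12:-→d13:-→d14:-→d15:-→d16:H0  best=H0
  + 110.75.0.0/16 (H1) depth=16
  ? 110.75.116.45  path d0:H1→d1:-→d2:-→d3:-→d4:-→d5:-→d6:-→d7:-→d8:-→d9:-→d10:-→d11:-→d12:-→d13:-→d14:-→d15:-→d16:H1  best=H1
  + 86.112.0.0/12 (H0) depth=12
  ? 86.115.173.45  path d0:H1→d1:-→d2:-→d3:-→d4:-→d5:-→d6:-→d7:-→d8:-→d9:-→d10:-→d11:-→d12:H0  best=H0
  + 86.0.0.0/8 (H0) depth=8
  ? 86.112.0.3  path d0:H1→d1:-→d2:-→d3:-→d4:-→d5:-→d6:-→d7:-→d8:H0→d9:-→d10:-→d11:-→d12:H0  best=H0
  ? 86.112.0.1  path d0:H1→d1:-→d2:-→d3:-→d4:-→d5:-→d6:-→d7:-→d8:H0→d9:-→d10:-→d11:-→d12:H0  best=H0
  + 110.75.205.0/24 (H1) depth=24
  + 86.116.64.0/18 (H3) depth=18
  - 86.0.0.0/8 clear@8

== LOOKUPS ==
["H1","H0","H1","H0","H0","H0"]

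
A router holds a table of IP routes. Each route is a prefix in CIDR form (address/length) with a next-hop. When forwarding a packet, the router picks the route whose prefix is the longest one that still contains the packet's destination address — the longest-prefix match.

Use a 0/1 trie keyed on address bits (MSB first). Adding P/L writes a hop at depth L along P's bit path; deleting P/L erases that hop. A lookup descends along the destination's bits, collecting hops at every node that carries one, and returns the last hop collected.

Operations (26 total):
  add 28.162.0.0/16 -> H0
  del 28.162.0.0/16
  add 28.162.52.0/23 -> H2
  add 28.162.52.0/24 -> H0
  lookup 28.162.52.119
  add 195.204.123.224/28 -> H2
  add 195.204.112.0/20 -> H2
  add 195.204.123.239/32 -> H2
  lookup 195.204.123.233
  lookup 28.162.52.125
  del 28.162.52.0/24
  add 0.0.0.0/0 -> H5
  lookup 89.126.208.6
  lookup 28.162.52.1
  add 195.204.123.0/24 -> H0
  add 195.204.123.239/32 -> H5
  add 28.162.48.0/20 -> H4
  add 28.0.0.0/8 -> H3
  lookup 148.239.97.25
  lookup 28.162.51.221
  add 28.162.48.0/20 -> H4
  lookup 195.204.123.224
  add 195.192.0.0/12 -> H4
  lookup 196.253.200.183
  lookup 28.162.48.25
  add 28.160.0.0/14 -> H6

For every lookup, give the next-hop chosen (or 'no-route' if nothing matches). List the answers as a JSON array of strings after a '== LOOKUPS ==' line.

Process each operation:
  add 28.162.0.0/16 -> H0 at depth 16
  - 28.162.0.0/16 clear@16
  add 28.162.52.0/23 -> H2 at depth 23
  add 28.162.52.0/24 -> H0 at depth 24
  Q 28.162.52.119: descend 000111001010001000110100 ; hops seen [H2,H0] ; pick H0
  add 195.204.123.224/28 -> H2 at depth 28
  add 195.204.112.0/20 -> H2 at depth 20
  add 195.204.123.239/32 -> H2 at depth 32
  Q 195.204.123.233: descend 11000011110011000111101111101 ; hops seen [H2,H2] ; pick H2
  Q 28.162.52.125: descend 000111001010001000110100 ; hops seen [H2,H0] ; pick H0
  - 28.162.52.0/24 clear@24
  add 0.0.0.0/0 -> H5 at depth 0
  Q 89.126.208.6: descend 0 ; hops seen [H5] ; pick H5
  Q 28.162.52.1: descend 000111001010001000110100 ; hops seen [H5,H2] ; pick H2
  add 195.204.123.0/24 -> H0 at depth 24
  add 195.204.123.239/32 -> H5 at depth 32
  add 28.162.48.0/20 -> H4 at depth 20
  add 28.0.0.0/8 -> H3 at depth 8
  Q 148.239.97.25: descend 1 ; hops seen [H5] ; pick H5
  Q 28.162.51.221: descend 000111001010001000110 ; hops seen [H5,H3,H4] ; pick H4
  add 28.162.48.0/20 -> H4 at depth 20
  Q 195.204.123.224: descend 1100001111001100011110111110 ; hops seen [H5,H2,H0,H2] ; pick H2
  add 195.192.0.0/12 -> H4 at depth 12
  Q 196.253.200.183: descend 11000 ; hops seen [H5] ; pick H5
  Q 28.162.48.25: descend 000111001010001000110 ; hops seen [H5,H3,H4] ; pick H4
  add 28.160.0.0/14 -> H6 at depth 14

== LOOKUPS ==
["H0","H2","H0","H5","H2","H5","H4","H2","H5","H4"]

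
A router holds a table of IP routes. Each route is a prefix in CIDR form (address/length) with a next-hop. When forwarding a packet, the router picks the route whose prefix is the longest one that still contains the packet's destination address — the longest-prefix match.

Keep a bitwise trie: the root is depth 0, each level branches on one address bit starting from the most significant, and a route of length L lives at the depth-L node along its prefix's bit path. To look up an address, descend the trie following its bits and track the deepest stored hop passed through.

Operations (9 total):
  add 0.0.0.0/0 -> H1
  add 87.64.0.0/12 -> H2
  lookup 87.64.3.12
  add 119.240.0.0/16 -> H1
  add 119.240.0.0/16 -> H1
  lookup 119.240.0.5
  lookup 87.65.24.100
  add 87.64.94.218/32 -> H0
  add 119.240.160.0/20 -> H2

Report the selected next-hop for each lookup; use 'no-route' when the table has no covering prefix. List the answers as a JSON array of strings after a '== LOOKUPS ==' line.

Trace:
  + 0.0.0.0/0 (H1) depth=0
  + 87.64.0.0/12 (H2) depth=12
  lookup 87.64.3.12: bits 010101110100 walk d0:H1→d1:-→d2:-→d3:-→d4:-→d5:-→d6:-→d7:-→d8:-→d9:-→d10:-→d11:-→d12:H2 -> H2
  + 119.240.0.0/16 (H1) depth=16
  + 119.240.0.0/16 (H1) depth=16
  lookup 119.240.0.5: bits 0111011111110000 walk d0:H1→d1:-→d2:-→d3:-→d4:-→d5:-→d6:-→d7:-→d8:-→d9:-→d10:-→d11:-→d12:-→d13:-→d14:-→d15:-→d16:H1 -> H1
  lookup 87.65.24.100: bits 010101110100 walk d0:H1→d1:-→d2:-→d3:-→d4:-→d5:-→d6:-→d7:-→d8:-→d9:-→d10:-→d11:-→d12:H2 -> H2
  + 87.64.94.218/32 (H0) depth=32
  + 119.240.160.0/20 (H2) depth=20

== LOOKUPS ==
["H2","H1","H2"]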